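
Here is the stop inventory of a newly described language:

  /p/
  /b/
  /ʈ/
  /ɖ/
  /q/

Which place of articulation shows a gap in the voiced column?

Voiceless: /p/ (bilabial), /ʈ/ (retroflex), /q/ (uvular).
Voiced: /b/ (bilabial), /ɖ/ (retroflex).
Every place of articulation has a voiced member except uvular, where /ɢ/ would be expected.

uvular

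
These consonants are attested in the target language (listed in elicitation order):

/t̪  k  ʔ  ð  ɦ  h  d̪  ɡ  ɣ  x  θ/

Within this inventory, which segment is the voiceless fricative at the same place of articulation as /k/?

/x/

/k/ is a voiceless velar stop.
The voiceless fricative at the same place is a voiceless velar fricative — in this inventory, /x/.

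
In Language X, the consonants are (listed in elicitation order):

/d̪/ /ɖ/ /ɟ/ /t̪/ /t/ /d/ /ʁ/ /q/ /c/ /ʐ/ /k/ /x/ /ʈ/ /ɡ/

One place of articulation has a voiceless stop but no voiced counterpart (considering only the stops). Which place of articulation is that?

uvular

place of articulation  voiceless  voiced  
dental            t̪        d̪      
alveolar          t         d       
retroflex         ʈ         ɖ       
palatal           c         ɟ       
velar             k         ɡ       
uvular            q         —       
Every place of articulation has a voiced member except uvular, where /ɢ/ would be expected.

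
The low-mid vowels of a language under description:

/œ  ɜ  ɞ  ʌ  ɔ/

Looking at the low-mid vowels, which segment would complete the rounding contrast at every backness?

/ɛ/

Unrounded: /ɜ/ (central), /ʌ/ (back).
Rounded: /œ/ (front), /ɞ/ (central), /ɔ/ (back).
The front row has no unrounded member, so the gap is the front unrounded vowel /ɛ/.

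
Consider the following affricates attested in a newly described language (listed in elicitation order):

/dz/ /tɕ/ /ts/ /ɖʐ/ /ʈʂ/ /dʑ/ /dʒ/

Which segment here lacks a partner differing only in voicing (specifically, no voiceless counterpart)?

Alveolar: /ts/ ~ /dz/
Retroflex: /ʈʂ/ ~ /ɖʐ/
Alveolo-palatal: /tɕ/ ~ /dʑ/
Postalveolar: only /dʒ/ (voiced); no voiceless partner.
So /dʒ/ is the unpaired segment.

/dʒ/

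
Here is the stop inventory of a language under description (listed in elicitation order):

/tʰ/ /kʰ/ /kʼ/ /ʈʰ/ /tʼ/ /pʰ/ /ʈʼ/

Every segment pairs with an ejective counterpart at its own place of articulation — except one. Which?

Alveolar: /tʰ/ ~ /tʼ/
Retroflex: /ʈʰ/ ~ /ʈʼ/
Velar: /kʰ/ ~ /kʼ/
Bilabial: only /pʰ/ (aspirated); no ejective partner.
So /pʰ/ is the unpaired segment.

/pʰ/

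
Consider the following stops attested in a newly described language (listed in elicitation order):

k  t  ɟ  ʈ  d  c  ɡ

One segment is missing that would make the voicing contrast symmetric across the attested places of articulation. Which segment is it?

/ɖ/

place of articulation  voiceless  voiced  
alveolar          t         d       
retroflex         ʈ         —       
palatal           c         ɟ       
velar             k         ɡ       
The retroflex row has no voiced member, so the gap is the voiced retroflex stop /ɖ/.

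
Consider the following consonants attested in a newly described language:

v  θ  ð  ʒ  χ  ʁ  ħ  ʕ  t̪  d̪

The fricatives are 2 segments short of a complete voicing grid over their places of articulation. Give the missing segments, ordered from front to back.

labiodental: voiceless —, voiced /v/.
dental: voiceless /θ/, voiced /ð/.
postalveolar: voiceless —, voiced /ʒ/.
uvular: voiceless /χ/, voiced /ʁ/.
pharyngeal: voiceless /ħ/, voiced /ʕ/.
Gaps, from front to back: labiodental lacks voiceless (/f/); postalveolar lacks voiceless (/ʃ/).

/f/, /ʃ/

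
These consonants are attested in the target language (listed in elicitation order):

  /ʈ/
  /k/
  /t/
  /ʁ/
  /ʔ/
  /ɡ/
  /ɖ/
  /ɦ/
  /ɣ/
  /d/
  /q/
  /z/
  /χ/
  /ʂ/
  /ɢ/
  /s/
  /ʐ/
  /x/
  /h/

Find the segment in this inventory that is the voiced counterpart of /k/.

/k/ is a voiceless velar stop.
The voiced counterpart is a voiced velar stop — in this inventory, /ɡ/.

/ɡ/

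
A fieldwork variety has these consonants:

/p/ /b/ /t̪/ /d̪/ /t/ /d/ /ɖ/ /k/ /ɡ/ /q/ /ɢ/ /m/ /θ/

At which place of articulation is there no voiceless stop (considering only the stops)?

Voiceless: /p/ (bilabial), /t̪/ (dental), /t/ (alveolar), /k/ (velar), /q/ (uvular).
Voiced: /b/ (bilabial), /d̪/ (dental), /d/ (alveolar), /ɖ/ (retroflex), /ɡ/ (velar), /ɢ/ (uvular).
Every place of articulation has a voiceless member except retroflex, where /ʈ/ would be expected.

retroflex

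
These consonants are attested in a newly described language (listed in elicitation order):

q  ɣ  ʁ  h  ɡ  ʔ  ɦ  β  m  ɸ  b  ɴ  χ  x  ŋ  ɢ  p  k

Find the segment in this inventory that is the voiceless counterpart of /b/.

/b/ is a voiced bilabial stop.
The voiceless counterpart is a voiceless bilabial stop — in this inventory, /p/.

/p/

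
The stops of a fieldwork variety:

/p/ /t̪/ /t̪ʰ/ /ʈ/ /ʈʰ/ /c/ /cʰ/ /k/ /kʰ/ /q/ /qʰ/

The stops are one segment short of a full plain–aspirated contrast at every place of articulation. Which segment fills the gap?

Plain: /p/ (bilabial), /t̪/ (dental), /ʈ/ (retroflex), /c/ (palatal), /k/ (velar), /q/ (uvular).
Aspirated: /t̪ʰ/ (dental), /ʈʰ/ (retroflex), /cʰ/ (palatal), /kʰ/ (velar), /qʰ/ (uvular).
The bilabial row has no aspirated member, so the gap is the aspirated bilabial stop /pʰ/.

/pʰ/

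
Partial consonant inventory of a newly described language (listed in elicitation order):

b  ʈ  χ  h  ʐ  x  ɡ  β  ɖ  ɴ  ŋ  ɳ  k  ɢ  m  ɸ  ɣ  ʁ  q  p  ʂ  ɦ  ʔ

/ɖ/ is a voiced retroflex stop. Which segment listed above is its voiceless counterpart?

/ʈ/

The voiceless counterpart is a voiceless retroflex stop — in this inventory, /ʈ/.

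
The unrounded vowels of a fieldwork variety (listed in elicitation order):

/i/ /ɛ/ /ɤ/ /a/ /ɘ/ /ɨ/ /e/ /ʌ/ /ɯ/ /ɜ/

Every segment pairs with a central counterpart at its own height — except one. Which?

High: /i/ ~ /ɨ/ ~ /ɯ/
High-mid: /e/ ~ /ɘ/ ~ /ɤ/
Low-mid: /ɛ/ ~ /ɜ/ ~ /ʌ/
Low: only /a/ (front); no central partner.
So /a/ is the unpaired segment.

/a/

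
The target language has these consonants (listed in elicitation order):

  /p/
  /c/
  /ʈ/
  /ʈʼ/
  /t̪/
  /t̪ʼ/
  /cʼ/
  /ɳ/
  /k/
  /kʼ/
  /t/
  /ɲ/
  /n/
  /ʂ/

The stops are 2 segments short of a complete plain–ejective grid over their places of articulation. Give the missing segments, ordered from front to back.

/pʼ/, /tʼ/

bilabial: plain /p/, ejective —.
dental: plain /t̪/, ejective /t̪ʼ/.
alveolar: plain /t/, ejective —.
retroflex: plain /ʈ/, ejective /ʈʼ/.
palatal: plain /c/, ejective /cʼ/.
velar: plain /k/, ejective /kʼ/.
Gaps, from front to back: bilabial lacks ejective (/pʼ/); alveolar lacks ejective (/tʼ/).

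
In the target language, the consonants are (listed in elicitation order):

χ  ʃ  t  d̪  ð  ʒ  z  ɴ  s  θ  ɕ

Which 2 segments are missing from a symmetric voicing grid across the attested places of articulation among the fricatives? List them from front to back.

place of articulation  voiceless  voiced  
dental            θ         ð       
alveolar          s         z       
postalveolar      ʃ         ʒ       
alveolo-palatal   ɕ         —       
uvular            χ         —       
Gaps, from front to back: alveolo-palatal lacks voiced (/ʑ/); uvular lacks voiced (/ʁ/).

/ʑ/, /ʁ/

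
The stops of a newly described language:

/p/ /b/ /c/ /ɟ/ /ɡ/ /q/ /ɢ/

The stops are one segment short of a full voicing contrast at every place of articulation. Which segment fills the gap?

/k/

bilabial: voiceless /p/, voiced /b/.
palatal: voiceless /c/, voiced /ɟ/.
velar: voiceless —, voiced /ɡ/.
uvular: voiceless /q/, voiced /ɢ/.
The velar row has no voiceless member, so the gap is the voiceless velar stop /k/.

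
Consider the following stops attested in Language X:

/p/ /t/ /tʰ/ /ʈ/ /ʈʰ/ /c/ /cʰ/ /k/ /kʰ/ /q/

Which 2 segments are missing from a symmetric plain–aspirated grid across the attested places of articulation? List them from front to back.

place of articulation  plain     aspirated
bilabial          p         —       
alveolar          t         tʰ      
retroflex         ʈ         ʈʰ      
palatal           c         cʰ      
velar             k         kʰ      
uvular            q         —       
Gaps, from front to back: bilabial lacks aspirated (/pʰ/); uvular lacks aspirated (/qʰ/).

/pʰ/, /qʰ/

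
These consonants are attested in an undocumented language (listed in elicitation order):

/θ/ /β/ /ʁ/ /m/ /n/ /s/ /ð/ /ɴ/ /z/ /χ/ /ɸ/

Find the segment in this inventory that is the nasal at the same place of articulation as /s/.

/n/

/s/ is a voiceless alveolar fricative.
The nasal at the same place is an alveolar nasal — in this inventory, /n/.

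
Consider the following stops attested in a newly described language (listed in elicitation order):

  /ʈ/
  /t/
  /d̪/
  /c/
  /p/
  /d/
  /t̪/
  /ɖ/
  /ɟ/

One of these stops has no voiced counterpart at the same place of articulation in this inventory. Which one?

/p/

Dental: /t̪/ ~ /d̪/
Alveolar: /t/ ~ /d/
Retroflex: /ʈ/ ~ /ɖ/
Palatal: /c/ ~ /ɟ/
Bilabial: only /p/ (voiceless); no voiced partner.
So /p/ is the unpaired segment.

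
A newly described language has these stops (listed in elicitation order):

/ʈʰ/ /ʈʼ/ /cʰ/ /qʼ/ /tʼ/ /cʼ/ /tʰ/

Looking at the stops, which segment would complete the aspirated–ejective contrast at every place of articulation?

place of articulation  aspirated  ejective
alveolar          tʰ        tʼ      
retroflex         ʈʰ        ʈʼ      
palatal           cʰ        cʼ      
uvular            —         qʼ      
The uvular row has no aspirated member, so the gap is the aspirated uvular stop /qʰ/.

/qʰ/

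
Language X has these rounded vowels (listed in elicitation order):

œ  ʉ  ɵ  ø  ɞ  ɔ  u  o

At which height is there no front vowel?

high

height            front     central   back    
high              —         ʉ         u       
high-mid          ø         ɵ         o       
low-mid           œ         ɞ         ɔ       
Every height has a front member except high, where /y/ would be expected.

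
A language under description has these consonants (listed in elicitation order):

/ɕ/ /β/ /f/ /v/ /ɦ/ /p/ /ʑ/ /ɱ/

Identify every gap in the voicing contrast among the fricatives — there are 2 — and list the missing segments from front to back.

place of articulation  voiceless  voiced  
bilabial          —         β       
labiodental       f         v       
alveolo-palatal   ɕ         ʑ       
glottal           —         ɦ       
Gaps, from front to back: bilabial lacks voiceless (/ɸ/); glottal lacks voiceless (/h/).

/ɸ/, /h/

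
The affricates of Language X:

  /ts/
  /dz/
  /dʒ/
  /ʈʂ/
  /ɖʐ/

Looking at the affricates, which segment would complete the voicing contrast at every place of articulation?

/tʃ/

place of articulation  voiceless  voiced  
alveolar          ts        dz      
postalveolar      —         dʒ      
retroflex         ʈʂ        ɖʐ      
The postalveolar row has no voiceless member, so the gap is the voiceless postalveolar affricate /tʃ/.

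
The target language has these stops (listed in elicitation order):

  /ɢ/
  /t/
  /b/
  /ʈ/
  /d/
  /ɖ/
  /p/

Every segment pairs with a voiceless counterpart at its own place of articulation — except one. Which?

Bilabial: /p/ ~ /b/
Alveolar: /t/ ~ /d/
Retroflex: /ʈ/ ~ /ɖ/
Uvular: only /ɢ/ (voiced); no voiceless partner.
So /ɢ/ is the unpaired segment.

/ɢ/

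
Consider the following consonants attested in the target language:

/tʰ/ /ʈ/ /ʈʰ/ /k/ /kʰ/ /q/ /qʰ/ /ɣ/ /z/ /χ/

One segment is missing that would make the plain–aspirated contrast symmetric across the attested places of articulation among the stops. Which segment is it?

alveolar: plain —, aspirated /tʰ/.
retroflex: plain /ʈ/, aspirated /ʈʰ/.
velar: plain /k/, aspirated /kʰ/.
uvular: plain /q/, aspirated /qʰ/.
The alveolar row has no plain member, so the gap is the plain alveolar stop /t/.

/t/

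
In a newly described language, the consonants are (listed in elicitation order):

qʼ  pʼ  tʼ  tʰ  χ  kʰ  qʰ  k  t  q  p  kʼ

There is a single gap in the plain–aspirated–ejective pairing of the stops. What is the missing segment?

/pʰ/

place of articulation  plain     aspirated  ejective
bilabial          p         —         pʼ      
alveolar          t         tʰ        tʼ      
velar             k         kʰ        kʼ      
uvular            q         qʰ        qʼ      
The bilabial row has no aspirated member, so the gap is the aspirated bilabial stop /pʰ/.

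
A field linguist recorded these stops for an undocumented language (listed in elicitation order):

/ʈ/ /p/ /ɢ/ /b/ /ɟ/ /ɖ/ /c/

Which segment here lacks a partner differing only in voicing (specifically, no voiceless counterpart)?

Bilabial: /p/ ~ /b/
Retroflex: /ʈ/ ~ /ɖ/
Palatal: /c/ ~ /ɟ/
Uvular: only /ɢ/ (voiced); no voiceless partner.
So /ɢ/ is the unpaired segment.

/ɢ/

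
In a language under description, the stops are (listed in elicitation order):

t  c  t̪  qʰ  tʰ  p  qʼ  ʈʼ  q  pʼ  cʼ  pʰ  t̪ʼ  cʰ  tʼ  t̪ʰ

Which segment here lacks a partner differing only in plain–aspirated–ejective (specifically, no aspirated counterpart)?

/ʈʼ/

Bilabial: /p/ ~ /pʰ/ ~ /pʼ/
Dental: /t̪/ ~ /t̪ʰ/ ~ /t̪ʼ/
Alveolar: /t/ ~ /tʰ/ ~ /tʼ/
Palatal: /c/ ~ /cʰ/ ~ /cʼ/
Uvular: /q/ ~ /qʰ/ ~ /qʼ/
Retroflex: only /ʈʼ/ (ejective); no aspirated partner.
So /ʈʼ/ is the unpaired segment.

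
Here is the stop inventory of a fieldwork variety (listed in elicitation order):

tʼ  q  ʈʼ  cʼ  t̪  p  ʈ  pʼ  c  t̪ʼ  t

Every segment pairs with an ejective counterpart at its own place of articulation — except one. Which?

/q/

Bilabial: /p/ ~ /pʼ/
Dental: /t̪/ ~ /t̪ʼ/
Alveolar: /t/ ~ /tʼ/
Retroflex: /ʈ/ ~ /ʈʼ/
Palatal: /c/ ~ /cʼ/
Uvular: only /q/ (plain); no ejective partner.
So /q/ is the unpaired segment.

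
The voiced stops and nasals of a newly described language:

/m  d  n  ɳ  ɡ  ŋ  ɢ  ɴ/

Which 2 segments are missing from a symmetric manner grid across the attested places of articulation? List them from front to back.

/b/, /ɖ/

bilabial: oral stop —, nasal /m/.
alveolar: oral stop /d/, nasal /n/.
retroflex: oral stop —, nasal /ɳ/.
velar: oral stop /ɡ/, nasal /ŋ/.
uvular: oral stop /ɢ/, nasal /ɴ/.
Gaps, from front to back: bilabial lacks oral stop (/b/); retroflex lacks oral stop (/ɖ/).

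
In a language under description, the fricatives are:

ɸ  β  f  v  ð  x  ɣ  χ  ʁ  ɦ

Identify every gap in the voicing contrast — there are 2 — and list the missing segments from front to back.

place of articulation  voiceless  voiced  
bilabial          ɸ         β       
labiodental       f         v       
dental            —         ð       
velar             x         ɣ       
uvular            χ         ʁ       
glottal           —         ɦ       
Gaps, from front to back: dental lacks voiceless (/θ/); glottal lacks voiceless (/h/).

/θ/, /h/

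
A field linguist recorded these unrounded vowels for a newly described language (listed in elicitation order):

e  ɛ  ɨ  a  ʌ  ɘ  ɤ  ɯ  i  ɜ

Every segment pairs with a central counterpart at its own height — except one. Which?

/a/

High: /i/ ~ /ɨ/ ~ /ɯ/
High-mid: /e/ ~ /ɘ/ ~ /ɤ/
Low-mid: /ɛ/ ~ /ɜ/ ~ /ʌ/
Low: only /a/ (front); no central partner.
So /a/ is the unpaired segment.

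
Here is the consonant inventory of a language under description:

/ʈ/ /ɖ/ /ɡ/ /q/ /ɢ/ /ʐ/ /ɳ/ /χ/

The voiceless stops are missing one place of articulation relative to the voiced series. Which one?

place of articulation  voiceless  voiced  
retroflex         ʈ         ɖ       
velar             —         ɡ       
uvular            q         ɢ       
Every place of articulation has a voiceless member except velar, where /k/ would be expected.

velar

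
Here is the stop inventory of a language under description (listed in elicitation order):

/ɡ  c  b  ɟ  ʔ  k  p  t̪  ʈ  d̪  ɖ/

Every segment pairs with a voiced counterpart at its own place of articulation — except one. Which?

/ʔ/

Bilabial: /p/ ~ /b/
Dental: /t̪/ ~ /d̪/
Retroflex: /ʈ/ ~ /ɖ/
Palatal: /c/ ~ /ɟ/
Velar: /k/ ~ /ɡ/
Glottal: only /ʔ/ (voiceless); no voiced partner.
So /ʔ/ is the unpaired segment.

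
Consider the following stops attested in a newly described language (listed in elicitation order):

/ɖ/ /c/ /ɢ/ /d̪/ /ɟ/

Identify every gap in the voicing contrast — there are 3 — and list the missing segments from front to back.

/t̪/, /ʈ/, /q/

dental: voiceless —, voiced /d̪/.
retroflex: voiceless —, voiced /ɖ/.
palatal: voiceless /c/, voiced /ɟ/.
uvular: voiceless —, voiced /ɢ/.
Gaps, from front to back: dental lacks voiceless (/t̪/); retroflex lacks voiceless (/ʈ/); uvular lacks voiceless (/q/).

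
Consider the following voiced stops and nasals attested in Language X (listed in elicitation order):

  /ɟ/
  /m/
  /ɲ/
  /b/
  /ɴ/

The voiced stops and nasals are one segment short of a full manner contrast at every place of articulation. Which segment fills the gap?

/ɢ/

Oral stop: /b/ (bilabial), /ɟ/ (palatal).
Nasal: /m/ (bilabial), /ɲ/ (palatal), /ɴ/ (uvular).
The uvular row has no oral stop member, so the gap is the uvular oral stop /ɢ/.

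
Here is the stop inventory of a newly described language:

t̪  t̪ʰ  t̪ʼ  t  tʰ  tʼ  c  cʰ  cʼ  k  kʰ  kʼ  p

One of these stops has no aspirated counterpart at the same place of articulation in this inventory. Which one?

Dental: /t̪/ ~ /t̪ʰ/ ~ /t̪ʼ/
Alveolar: /t/ ~ /tʰ/ ~ /tʼ/
Palatal: /c/ ~ /cʰ/ ~ /cʼ/
Velar: /k/ ~ /kʰ/ ~ /kʼ/
Bilabial: only /p/ (plain); no aspirated partner.
So /p/ is the unpaired segment.

/p/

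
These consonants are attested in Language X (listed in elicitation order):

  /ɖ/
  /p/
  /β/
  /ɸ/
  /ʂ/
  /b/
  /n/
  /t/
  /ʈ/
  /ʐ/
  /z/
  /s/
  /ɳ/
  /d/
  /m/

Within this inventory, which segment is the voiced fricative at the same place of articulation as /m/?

/β/

/m/ is a bilabial nasal.
The voiced fricative at the same place is a voiced bilabial fricative — in this inventory, /β/.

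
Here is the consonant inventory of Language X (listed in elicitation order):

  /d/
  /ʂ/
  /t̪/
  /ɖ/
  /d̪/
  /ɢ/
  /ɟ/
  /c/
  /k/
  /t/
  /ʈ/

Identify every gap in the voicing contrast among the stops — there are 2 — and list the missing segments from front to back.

dental: voiceless /t̪/, voiced /d̪/.
alveolar: voiceless /t/, voiced /d/.
retroflex: voiceless /ʈ/, voiced /ɖ/.
palatal: voiceless /c/, voiced /ɟ/.
velar: voiceless /k/, voiced —.
uvular: voiceless —, voiced /ɢ/.
Gaps, from front to back: velar lacks voiced (/ɡ/); uvular lacks voiceless (/q/).

/ɡ/, /q/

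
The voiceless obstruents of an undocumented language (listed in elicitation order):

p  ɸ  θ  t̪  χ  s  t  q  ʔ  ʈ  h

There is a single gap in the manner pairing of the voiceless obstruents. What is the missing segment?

/ʂ/

place of articulation  stop      fricative
bilabial          p         ɸ       
dental            t̪        θ       
alveolar          t         s       
retroflex         ʈ         —       
uvular            q         χ       
glottal           ʔ         h       
The retroflex row has no fricative member, so the gap is the retroflex fricative /ʂ/.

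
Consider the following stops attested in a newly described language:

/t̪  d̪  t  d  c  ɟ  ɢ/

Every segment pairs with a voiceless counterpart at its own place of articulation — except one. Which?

/ɢ/

Dental: /t̪/ ~ /d̪/
Alveolar: /t/ ~ /d/
Palatal: /c/ ~ /ɟ/
Uvular: only /ɢ/ (voiced); no voiceless partner.
So /ɢ/ is the unpaired segment.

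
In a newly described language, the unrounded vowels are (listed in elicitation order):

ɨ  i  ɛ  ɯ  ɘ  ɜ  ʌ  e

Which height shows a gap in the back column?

Front: /i/ (high), /e/ (high-mid), /ɛ/ (low-mid).
Central: /ɨ/ (high), /ɘ/ (high-mid), /ɜ/ (low-mid).
Back: /ɯ/ (high), /ʌ/ (low-mid).
Every height has a back member except high-mid, where /ɤ/ would be expected.

high-mid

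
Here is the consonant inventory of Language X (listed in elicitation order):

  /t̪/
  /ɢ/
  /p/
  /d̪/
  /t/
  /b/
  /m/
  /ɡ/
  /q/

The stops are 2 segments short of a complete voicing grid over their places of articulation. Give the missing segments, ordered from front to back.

/d/, /k/

bilabial: voiceless /p/, voiced /b/.
dental: voiceless /t̪/, voiced /d̪/.
alveolar: voiceless /t/, voiced —.
velar: voiceless —, voiced /ɡ/.
uvular: voiceless /q/, voiced /ɢ/.
Gaps, from front to back: alveolar lacks voiced (/d/); velar lacks voiceless (/k/).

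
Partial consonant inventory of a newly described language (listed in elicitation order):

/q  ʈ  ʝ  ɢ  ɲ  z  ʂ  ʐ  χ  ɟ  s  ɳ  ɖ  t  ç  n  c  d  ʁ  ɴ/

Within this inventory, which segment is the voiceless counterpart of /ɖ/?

/ɖ/ is a voiced retroflex stop.
The voiceless counterpart is a voiceless retroflex stop — in this inventory, /ʈ/.

/ʈ/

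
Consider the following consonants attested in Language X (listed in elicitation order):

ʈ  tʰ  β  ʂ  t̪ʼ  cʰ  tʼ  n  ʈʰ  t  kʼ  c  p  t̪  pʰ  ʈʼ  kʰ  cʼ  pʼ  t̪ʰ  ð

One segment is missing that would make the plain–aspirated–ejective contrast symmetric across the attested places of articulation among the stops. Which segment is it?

Plain: /p/ (bilabial), /t̪/ (dental), /t/ (alveolar), /ʈ/ (retroflex), /c/ (palatal).
Aspirated: /pʰ/ (bilabial), /t̪ʰ/ (dental), /tʰ/ (alveolar), /ʈʰ/ (retroflex), /cʰ/ (palatal), /kʰ/ (velar).
Ejective: /pʼ/ (bilabial), /t̪ʼ/ (dental), /tʼ/ (alveolar), /ʈʼ/ (retroflex), /cʼ/ (palatal), /kʼ/ (velar).
The velar row has no plain member, so the gap is the plain velar stop /k/.

/k/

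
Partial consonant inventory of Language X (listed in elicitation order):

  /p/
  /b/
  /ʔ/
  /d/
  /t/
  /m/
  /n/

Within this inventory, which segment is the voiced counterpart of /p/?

/b/

/p/ is a voiceless bilabial stop.
The voiced counterpart is a voiced bilabial stop — in this inventory, /b/.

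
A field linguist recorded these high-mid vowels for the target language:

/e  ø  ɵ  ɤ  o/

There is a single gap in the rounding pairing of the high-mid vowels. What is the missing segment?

backness          unrounded  rounded 
front             e         ø       
central           —         ɵ       
back              ɤ         o       
The central row has no unrounded member, so the gap is the central unrounded vowel /ɘ/.

/ɘ/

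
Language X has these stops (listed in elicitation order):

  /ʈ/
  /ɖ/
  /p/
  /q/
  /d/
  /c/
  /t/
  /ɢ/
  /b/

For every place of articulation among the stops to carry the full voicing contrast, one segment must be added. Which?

bilabial: voiceless /p/, voiced /b/.
alveolar: voiceless /t/, voiced /d/.
retroflex: voiceless /ʈ/, voiced /ɖ/.
palatal: voiceless /c/, voiced —.
uvular: voiceless /q/, voiced /ɢ/.
The palatal row has no voiced member, so the gap is the voiced palatal stop /ɟ/.

/ɟ/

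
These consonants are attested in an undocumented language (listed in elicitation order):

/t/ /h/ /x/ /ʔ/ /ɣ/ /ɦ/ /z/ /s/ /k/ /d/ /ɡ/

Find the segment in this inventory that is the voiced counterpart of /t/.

/t/ is a voiceless alveolar stop.
The voiced counterpart is a voiced alveolar stop — in this inventory, /d/.

/d/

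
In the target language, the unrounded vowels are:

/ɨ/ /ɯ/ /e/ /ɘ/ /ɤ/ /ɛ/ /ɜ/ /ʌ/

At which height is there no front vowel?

high

height            front     central   back    
high              —         ɨ         ɯ       
high-mid          e         ɘ         ɤ       
low-mid           ɛ         ɜ         ʌ       
Every height has a front member except high, where /i/ would be expected.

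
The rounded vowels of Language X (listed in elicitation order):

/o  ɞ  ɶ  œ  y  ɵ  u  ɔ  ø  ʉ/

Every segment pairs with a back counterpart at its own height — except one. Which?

/ɶ/

High: /y/ ~ /ʉ/ ~ /u/
High-mid: /ø/ ~ /ɵ/ ~ /o/
Low-mid: /œ/ ~ /ɞ/ ~ /ɔ/
Low: only /ɶ/ (front); no back partner.
So /ɶ/ is the unpaired segment.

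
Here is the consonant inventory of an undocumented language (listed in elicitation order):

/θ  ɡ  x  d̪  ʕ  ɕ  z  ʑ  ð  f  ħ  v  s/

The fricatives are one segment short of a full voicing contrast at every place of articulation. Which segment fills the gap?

labiodental: voiceless /f/, voiced /v/.
dental: voiceless /θ/, voiced /ð/.
alveolar: voiceless /s/, voiced /z/.
alveolo-palatal: voiceless /ɕ/, voiced /ʑ/.
velar: voiceless /x/, voiced —.
pharyngeal: voiceless /ħ/, voiced /ʕ/.
The velar row has no voiced member, so the gap is the voiced velar fricative /ɣ/.

/ɣ/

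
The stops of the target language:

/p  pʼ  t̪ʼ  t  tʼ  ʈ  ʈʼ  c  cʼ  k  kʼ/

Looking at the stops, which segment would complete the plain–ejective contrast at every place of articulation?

/t̪/

bilabial: plain /p/, ejective /pʼ/.
dental: plain —, ejective /t̪ʼ/.
alveolar: plain /t/, ejective /tʼ/.
retroflex: plain /ʈ/, ejective /ʈʼ/.
palatal: plain /c/, ejective /cʼ/.
velar: plain /k/, ejective /kʼ/.
The dental row has no plain member, so the gap is the plain dental stop /t̪/.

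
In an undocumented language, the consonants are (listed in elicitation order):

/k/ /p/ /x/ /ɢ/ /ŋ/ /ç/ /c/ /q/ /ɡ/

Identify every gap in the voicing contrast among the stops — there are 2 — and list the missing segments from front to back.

Voiceless: /p/ (bilabial), /c/ (palatal), /k/ (velar), /q/ (uvular).
Voiced: /ɡ/ (velar), /ɢ/ (uvular).
Gaps, from front to back: bilabial lacks voiced (/b/); palatal lacks voiced (/ɟ/).

/b/, /ɟ/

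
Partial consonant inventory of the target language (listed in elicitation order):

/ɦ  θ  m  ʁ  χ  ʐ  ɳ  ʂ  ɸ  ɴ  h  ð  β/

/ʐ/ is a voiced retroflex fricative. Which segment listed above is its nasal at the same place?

/ɳ/

The nasal at the same place is a retroflex nasal — in this inventory, /ɳ/.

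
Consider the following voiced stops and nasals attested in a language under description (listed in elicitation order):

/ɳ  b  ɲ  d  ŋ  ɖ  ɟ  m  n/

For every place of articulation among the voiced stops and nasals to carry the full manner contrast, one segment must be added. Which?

place of articulation  oral stop  nasal   
bilabial          b         m       
alveolar          d         n       
retroflex         ɖ         ɳ       
palatal           ɟ         ɲ       
velar             —         ŋ       
The velar row has no oral stop member, so the gap is the velar oral stop /ɡ/.

/ɡ/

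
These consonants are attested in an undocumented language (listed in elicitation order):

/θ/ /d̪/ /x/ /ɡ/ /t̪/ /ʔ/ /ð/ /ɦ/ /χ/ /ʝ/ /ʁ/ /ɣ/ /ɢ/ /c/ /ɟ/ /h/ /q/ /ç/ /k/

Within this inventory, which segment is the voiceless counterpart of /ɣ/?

/ɣ/ is a voiced velar fricative.
The voiceless counterpart is a voiceless velar fricative — in this inventory, /x/.

/x/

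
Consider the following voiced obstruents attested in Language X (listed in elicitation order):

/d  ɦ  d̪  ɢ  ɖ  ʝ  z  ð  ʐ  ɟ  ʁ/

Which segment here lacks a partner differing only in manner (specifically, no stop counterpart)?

Dental: /d̪/ ~ /ð/
Alveolar: /d/ ~ /z/
Retroflex: /ɖ/ ~ /ʐ/
Palatal: /ɟ/ ~ /ʝ/
Uvular: /ɢ/ ~ /ʁ/
Glottal: only /ɦ/ (fricative); no stop partner.
So /ɦ/ is the unpaired segment.

/ɦ/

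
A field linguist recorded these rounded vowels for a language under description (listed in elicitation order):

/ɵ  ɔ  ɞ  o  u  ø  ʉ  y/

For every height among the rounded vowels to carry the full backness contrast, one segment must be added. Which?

high: front /y/, central /ʉ/, back /u/.
high-mid: front /ø/, central /ɵ/, back /o/.
low-mid: front —, central /ɞ/, back /ɔ/.
The low-mid row has no front member, so the gap is the low-mid front rounded vowel /œ/.

/œ/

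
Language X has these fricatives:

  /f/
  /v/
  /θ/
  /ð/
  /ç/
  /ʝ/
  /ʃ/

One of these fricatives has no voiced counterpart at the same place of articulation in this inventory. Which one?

Labiodental: /f/ ~ /v/
Dental: /θ/ ~ /ð/
Palatal: /ç/ ~ /ʝ/
Postalveolar: only /ʃ/ (voiceless); no voiced partner.
So /ʃ/ is the unpaired segment.

/ʃ/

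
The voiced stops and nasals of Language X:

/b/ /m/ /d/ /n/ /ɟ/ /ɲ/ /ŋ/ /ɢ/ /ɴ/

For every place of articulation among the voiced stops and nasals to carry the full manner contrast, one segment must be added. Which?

/ɡ/

bilabial: oral stop /b/, nasal /m/.
alveolar: oral stop /d/, nasal /n/.
palatal: oral stop /ɟ/, nasal /ɲ/.
velar: oral stop —, nasal /ŋ/.
uvular: oral stop /ɢ/, nasal /ɴ/.
The velar row has no oral stop member, so the gap is the velar oral stop /ɡ/.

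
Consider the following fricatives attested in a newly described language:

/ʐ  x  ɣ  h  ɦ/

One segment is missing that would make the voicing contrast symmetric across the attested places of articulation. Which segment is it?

/ʂ/

Voiceless: /x/ (velar), /h/ (glottal).
Voiced: /ʐ/ (retroflex), /ɣ/ (velar), /ɦ/ (glottal).
The retroflex row has no voiceless member, so the gap is the voiceless retroflex fricative /ʂ/.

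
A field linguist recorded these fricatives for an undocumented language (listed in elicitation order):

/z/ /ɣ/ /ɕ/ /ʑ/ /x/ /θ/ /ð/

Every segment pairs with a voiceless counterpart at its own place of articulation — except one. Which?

Dental: /θ/ ~ /ð/
Alveolo-palatal: /ɕ/ ~ /ʑ/
Velar: /x/ ~ /ɣ/
Alveolar: only /z/ (voiced); no voiceless partner.
So /z/ is the unpaired segment.

/z/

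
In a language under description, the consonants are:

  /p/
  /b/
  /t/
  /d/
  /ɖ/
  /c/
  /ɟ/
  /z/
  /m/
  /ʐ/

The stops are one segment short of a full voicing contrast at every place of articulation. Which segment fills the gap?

place of articulation  voiceless  voiced  
bilabial          p         b       
alveolar          t         d       
retroflex         —         ɖ       
palatal           c         ɟ       
The retroflex row has no voiceless member, so the gap is the voiceless retroflex stop /ʈ/.

/ʈ/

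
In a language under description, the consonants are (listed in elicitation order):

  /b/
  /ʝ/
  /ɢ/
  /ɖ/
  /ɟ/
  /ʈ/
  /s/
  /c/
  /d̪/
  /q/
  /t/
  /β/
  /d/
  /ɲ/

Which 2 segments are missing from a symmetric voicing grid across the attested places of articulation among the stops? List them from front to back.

Voiceless: /t/ (alveolar), /ʈ/ (retroflex), /c/ (palatal), /q/ (uvular).
Voiced: /b/ (bilabial), /d̪/ (dental), /d/ (alveolar), /ɖ/ (retroflex), /ɟ/ (palatal), /ɢ/ (uvular).
Gaps, from front to back: bilabial lacks voiceless (/p/); dental lacks voiceless (/t̪/).

/p/, /t̪/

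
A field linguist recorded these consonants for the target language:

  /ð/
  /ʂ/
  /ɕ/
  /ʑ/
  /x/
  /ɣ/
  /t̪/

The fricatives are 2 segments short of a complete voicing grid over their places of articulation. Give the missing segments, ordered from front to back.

Voiceless: /ʂ/ (retroflex), /ɕ/ (alveolo-palatal), /x/ (velar).
Voiced: /ð/ (dental), /ʑ/ (alveolo-palatal), /ɣ/ (velar).
Gaps, from front to back: dental lacks voiceless (/θ/); retroflex lacks voiced (/ʐ/).

/θ/, /ʐ/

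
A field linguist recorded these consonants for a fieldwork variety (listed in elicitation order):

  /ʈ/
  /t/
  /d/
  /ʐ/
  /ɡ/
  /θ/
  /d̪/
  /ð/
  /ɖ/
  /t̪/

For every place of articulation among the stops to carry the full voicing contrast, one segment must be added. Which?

Voiceless: /t̪/ (dental), /t/ (alveolar), /ʈ/ (retroflex).
Voiced: /d̪/ (dental), /d/ (alveolar), /ɖ/ (retroflex), /ɡ/ (velar).
The velar row has no voiceless member, so the gap is the voiceless velar stop /k/.

/k/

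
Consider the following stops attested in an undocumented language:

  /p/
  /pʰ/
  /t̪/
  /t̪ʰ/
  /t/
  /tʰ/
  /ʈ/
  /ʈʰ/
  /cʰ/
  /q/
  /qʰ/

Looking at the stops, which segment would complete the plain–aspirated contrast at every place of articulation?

/c/

place of articulation  plain     aspirated
bilabial          p         pʰ      
dental            t̪        t̪ʰ     
alveolar          t         tʰ      
retroflex         ʈ         ʈʰ      
palatal           —         cʰ      
uvular            q         qʰ      
The palatal row has no plain member, so the gap is the plain palatal stop /c/.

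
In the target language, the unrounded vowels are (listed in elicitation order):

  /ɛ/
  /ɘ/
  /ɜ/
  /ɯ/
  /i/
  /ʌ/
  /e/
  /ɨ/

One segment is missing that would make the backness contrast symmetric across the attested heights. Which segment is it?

height            front     central   back    
high              i         ɨ         ɯ       
high-mid          e         ɘ         —       
low-mid           ɛ         ɜ         ʌ       
The high-mid row has no back member, so the gap is the high-mid back unrounded vowel /ɤ/.

/ɤ/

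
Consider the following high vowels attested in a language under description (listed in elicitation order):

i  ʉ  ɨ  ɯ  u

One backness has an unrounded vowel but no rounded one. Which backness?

Unrounded: /i/ (front), /ɨ/ (central), /ɯ/ (back).
Rounded: /ʉ/ (central), /u/ (back).
Every backness has a rounded member except front, where /y/ would be expected.

front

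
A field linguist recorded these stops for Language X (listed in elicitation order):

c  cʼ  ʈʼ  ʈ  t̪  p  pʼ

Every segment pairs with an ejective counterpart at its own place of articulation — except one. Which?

Bilabial: /p/ ~ /pʼ/
Retroflex: /ʈ/ ~ /ʈʼ/
Palatal: /c/ ~ /cʼ/
Dental: only /t̪/ (plain); no ejective partner.
So /t̪/ is the unpaired segment.

/t̪/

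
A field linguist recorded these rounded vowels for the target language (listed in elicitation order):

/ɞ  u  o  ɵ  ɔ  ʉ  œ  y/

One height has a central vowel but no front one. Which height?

Front: /y/ (high), /œ/ (low-mid).
Central: /ʉ/ (high), /ɵ/ (high-mid), /ɞ/ (low-mid).
Back: /u/ (high), /o/ (high-mid), /ɔ/ (low-mid).
Every height has a front member except high-mid, where /ø/ would be expected.

high-mid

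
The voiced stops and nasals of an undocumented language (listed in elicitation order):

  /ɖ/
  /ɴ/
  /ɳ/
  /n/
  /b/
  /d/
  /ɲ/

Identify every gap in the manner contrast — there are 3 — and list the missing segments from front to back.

/m/, /ɟ/, /ɢ/

place of articulation  oral stop  nasal   
bilabial          b         —       
alveolar          d         n       
retroflex         ɖ         ɳ       
palatal           —         ɲ       
uvular            —         ɴ       
Gaps, from front to back: bilabial lacks nasal (/m/); palatal lacks oral stop (/ɟ/); uvular lacks oral stop (/ɢ/).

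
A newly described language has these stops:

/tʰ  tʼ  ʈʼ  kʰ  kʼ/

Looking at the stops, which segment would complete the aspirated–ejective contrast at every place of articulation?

/ʈʰ/

place of articulation  aspirated  ejective
alveolar          tʰ        tʼ      
retroflex         —         ʈʼ      
velar             kʰ        kʼ      
The retroflex row has no aspirated member, so the gap is the aspirated retroflex stop /ʈʰ/.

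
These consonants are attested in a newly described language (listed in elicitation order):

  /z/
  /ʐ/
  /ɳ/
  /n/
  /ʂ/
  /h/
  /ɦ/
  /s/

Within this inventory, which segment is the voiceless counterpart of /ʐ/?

/ʐ/ is a voiced retroflex fricative.
The voiceless counterpart is a voiceless retroflex fricative — in this inventory, /ʂ/.

/ʂ/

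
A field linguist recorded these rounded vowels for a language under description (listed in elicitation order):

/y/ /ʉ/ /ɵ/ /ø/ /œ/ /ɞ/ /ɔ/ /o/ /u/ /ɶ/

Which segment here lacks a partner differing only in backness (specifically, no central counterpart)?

/ɶ/

High: /y/ ~ /ʉ/ ~ /u/
High-mid: /ø/ ~ /ɵ/ ~ /o/
Low-mid: /œ/ ~ /ɞ/ ~ /ɔ/
Low: only /ɶ/ (front); no central partner.
So /ɶ/ is the unpaired segment.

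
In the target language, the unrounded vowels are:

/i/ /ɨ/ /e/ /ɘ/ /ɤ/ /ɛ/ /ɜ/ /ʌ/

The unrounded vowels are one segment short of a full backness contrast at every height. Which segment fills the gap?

/ɯ/

high: front /i/, central /ɨ/, back —.
high-mid: front /e/, central /ɘ/, back /ɤ/.
low-mid: front /ɛ/, central /ɜ/, back /ʌ/.
The high row has no back member, so the gap is the high back unrounded vowel /ɯ/.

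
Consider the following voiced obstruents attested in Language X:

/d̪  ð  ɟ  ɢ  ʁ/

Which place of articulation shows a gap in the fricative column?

palatal

place of articulation  stop      fricative
dental            d̪        ð       
palatal           ɟ         —       
uvular            ɢ         ʁ       
Every place of articulation has a fricative member except palatal, where /ʝ/ would be expected.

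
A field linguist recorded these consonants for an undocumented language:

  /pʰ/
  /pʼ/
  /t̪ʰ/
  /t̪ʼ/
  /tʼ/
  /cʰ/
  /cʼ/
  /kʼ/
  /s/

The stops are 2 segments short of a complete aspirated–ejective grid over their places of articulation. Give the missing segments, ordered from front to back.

place of articulation  aspirated  ejective
bilabial          pʰ        pʼ      
dental            t̪ʰ       t̪ʼ     
alveolar          —         tʼ      
palatal           cʰ        cʼ      
velar             —         kʼ      
Gaps, from front to back: alveolar lacks aspirated (/tʰ/); velar lacks aspirated (/kʰ/).

/tʰ/, /kʰ/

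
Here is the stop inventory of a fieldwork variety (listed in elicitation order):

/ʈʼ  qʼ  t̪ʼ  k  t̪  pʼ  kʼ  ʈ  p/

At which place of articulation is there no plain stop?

uvular

place of articulation  plain     ejective
bilabial          p         pʼ      
dental            t̪        t̪ʼ     
retroflex         ʈ         ʈʼ      
velar             k         kʼ      
uvular            —         qʼ      
Every place of articulation has a plain member except uvular, where /q/ would be expected.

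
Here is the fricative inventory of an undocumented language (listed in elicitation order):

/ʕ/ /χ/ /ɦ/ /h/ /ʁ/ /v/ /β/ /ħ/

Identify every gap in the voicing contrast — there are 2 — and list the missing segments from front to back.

/ɸ/, /f/

bilabial: voiceless —, voiced /β/.
labiodental: voiceless —, voiced /v/.
uvular: voiceless /χ/, voiced /ʁ/.
pharyngeal: voiceless /ħ/, voiced /ʕ/.
glottal: voiceless /h/, voiced /ɦ/.
Gaps, from front to back: bilabial lacks voiceless (/ɸ/); labiodental lacks voiceless (/f/).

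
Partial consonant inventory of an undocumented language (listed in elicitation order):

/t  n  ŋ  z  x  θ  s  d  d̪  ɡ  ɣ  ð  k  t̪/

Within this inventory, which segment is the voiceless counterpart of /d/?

/t/

/d/ is a voiced alveolar stop.
The voiceless counterpart is a voiceless alveolar stop — in this inventory, /t/.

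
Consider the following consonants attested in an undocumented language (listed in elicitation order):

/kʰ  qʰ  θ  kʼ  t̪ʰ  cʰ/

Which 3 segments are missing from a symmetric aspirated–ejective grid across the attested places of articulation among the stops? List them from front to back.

/t̪ʼ/, /cʼ/, /qʼ/

Aspirated: /t̪ʰ/ (dental), /cʰ/ (palatal), /kʰ/ (velar), /qʰ/ (uvular).
Ejective: /kʼ/ (velar).
Gaps, from front to back: dental lacks ejective (/t̪ʼ/); palatal lacks ejective (/cʼ/); uvular lacks ejective (/qʼ/).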